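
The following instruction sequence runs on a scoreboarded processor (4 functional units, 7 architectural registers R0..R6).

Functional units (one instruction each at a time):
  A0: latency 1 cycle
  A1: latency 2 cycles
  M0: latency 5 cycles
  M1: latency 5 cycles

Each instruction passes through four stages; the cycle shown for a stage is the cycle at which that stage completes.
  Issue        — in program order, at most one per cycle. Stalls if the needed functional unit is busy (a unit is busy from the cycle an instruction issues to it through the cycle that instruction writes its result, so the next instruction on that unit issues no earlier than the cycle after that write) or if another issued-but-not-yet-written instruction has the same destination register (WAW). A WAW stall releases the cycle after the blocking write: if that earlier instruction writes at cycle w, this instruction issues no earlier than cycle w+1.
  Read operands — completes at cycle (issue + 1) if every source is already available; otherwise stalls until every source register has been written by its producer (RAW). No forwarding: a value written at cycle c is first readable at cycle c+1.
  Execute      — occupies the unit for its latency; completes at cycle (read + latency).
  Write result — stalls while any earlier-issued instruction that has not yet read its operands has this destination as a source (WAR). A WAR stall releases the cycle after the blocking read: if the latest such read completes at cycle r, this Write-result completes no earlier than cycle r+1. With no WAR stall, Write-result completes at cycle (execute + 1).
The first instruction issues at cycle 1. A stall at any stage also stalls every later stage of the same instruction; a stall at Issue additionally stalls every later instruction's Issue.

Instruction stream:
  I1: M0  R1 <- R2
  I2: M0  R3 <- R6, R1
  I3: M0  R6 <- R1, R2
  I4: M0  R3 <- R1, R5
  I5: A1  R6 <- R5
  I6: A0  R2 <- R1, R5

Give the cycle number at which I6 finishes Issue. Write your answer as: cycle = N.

I1  is:1  ro:2  ex:7  wr:8
I2  is:9  ro:10  ex:15  wr:16  — struct: M0 busy until I1 writes@8
I3  is:17  ro:18  ex:23  wr:24  — struct: M0 busy until I2 writes@16
I4  is:25  ro:26  ex:31  wr:32  — struct: M0 busy until I3 writes@24
I5  is:26  ro:27  ex:29  wr:30
I6  is:27  ro:28  ex:29  wr:30

cycle = 27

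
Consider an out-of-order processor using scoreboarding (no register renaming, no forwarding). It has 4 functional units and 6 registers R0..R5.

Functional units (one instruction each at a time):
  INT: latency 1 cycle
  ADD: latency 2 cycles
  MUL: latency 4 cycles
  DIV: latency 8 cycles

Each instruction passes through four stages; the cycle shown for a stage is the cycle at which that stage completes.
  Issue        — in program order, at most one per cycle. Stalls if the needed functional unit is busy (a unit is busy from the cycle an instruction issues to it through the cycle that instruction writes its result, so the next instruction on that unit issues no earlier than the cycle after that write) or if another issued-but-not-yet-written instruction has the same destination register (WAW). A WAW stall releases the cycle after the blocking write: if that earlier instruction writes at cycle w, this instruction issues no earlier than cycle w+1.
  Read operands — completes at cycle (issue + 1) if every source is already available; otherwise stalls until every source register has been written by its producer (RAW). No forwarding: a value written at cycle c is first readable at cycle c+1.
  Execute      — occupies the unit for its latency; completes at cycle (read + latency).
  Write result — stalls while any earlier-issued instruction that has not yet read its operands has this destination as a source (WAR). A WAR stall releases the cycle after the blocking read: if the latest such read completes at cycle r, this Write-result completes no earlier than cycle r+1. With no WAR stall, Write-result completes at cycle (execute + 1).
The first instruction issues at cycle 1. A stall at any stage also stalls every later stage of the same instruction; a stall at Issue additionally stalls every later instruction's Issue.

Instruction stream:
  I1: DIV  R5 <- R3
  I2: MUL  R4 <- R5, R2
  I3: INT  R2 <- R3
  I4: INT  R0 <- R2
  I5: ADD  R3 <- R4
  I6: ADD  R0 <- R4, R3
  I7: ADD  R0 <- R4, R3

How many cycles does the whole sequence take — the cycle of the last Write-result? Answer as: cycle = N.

cycle = 31

c1: I1 issues→DIV
c2: I1 reads · I2 issues→MUL
c3: I3 issues→INT
c4: I3 reads
c5: I3 exec-done
c10: I1 exec-done
c11: I1 writes R5
c12: I2 reads
c13: I3 writes R2
c14: I4 issues→INT
c15: I4 reads · I5 issues→ADD
c16: I2 exec-done · I4 exec-done
c17: I2 writes R4 · I4 writes R0
c18: I5 reads
c20: I5 exec-done
c21: I5 writes R3
c22: I6 issues→ADD
c23: I6 reads
c25: I6 exec-done
c26: I6 writes R0
c27: I7 issues→ADD
c28: I7 reads
c30: I7 exec-done
c31: I7 writes R0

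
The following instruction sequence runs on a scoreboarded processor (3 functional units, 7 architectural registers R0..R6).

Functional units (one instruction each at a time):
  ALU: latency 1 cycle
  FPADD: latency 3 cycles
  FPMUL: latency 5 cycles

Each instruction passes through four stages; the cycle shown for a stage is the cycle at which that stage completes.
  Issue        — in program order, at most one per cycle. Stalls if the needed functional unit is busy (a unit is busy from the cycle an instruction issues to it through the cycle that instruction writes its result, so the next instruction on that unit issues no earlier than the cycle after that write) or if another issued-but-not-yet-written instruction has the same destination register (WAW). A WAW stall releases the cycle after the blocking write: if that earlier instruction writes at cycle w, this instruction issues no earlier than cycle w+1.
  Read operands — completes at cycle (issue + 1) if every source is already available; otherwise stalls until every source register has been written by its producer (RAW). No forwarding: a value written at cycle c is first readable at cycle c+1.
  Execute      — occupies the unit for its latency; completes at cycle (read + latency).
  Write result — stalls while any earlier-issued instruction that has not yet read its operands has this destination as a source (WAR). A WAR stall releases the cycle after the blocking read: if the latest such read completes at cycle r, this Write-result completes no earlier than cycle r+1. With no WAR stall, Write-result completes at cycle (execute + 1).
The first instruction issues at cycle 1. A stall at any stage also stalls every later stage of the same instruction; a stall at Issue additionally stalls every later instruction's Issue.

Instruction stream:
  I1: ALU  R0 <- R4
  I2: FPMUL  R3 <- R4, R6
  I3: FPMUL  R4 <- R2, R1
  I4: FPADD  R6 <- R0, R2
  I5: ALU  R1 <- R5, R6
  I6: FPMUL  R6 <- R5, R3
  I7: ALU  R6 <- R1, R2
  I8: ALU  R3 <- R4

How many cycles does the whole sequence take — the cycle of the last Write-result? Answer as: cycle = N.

[I1] 1/2/3/4
[I2] 2/3/8/9
[I3] 10/11/16/17  (struct: FPMUL busy until I2 writes@9)
[I4] 11/12/15/16
[I5] 12/17/18/19  (RAW R6: wait I4 write@16)
[I6] 18/19/24/25  (struct: FPMUL busy until I3 writes@17)
[I7] 26/27/28/29  (WAW R6: wait I6 write@25)
[I8] 30/31/32/33  (struct: ALU busy until I7 writes@29)

cycle = 33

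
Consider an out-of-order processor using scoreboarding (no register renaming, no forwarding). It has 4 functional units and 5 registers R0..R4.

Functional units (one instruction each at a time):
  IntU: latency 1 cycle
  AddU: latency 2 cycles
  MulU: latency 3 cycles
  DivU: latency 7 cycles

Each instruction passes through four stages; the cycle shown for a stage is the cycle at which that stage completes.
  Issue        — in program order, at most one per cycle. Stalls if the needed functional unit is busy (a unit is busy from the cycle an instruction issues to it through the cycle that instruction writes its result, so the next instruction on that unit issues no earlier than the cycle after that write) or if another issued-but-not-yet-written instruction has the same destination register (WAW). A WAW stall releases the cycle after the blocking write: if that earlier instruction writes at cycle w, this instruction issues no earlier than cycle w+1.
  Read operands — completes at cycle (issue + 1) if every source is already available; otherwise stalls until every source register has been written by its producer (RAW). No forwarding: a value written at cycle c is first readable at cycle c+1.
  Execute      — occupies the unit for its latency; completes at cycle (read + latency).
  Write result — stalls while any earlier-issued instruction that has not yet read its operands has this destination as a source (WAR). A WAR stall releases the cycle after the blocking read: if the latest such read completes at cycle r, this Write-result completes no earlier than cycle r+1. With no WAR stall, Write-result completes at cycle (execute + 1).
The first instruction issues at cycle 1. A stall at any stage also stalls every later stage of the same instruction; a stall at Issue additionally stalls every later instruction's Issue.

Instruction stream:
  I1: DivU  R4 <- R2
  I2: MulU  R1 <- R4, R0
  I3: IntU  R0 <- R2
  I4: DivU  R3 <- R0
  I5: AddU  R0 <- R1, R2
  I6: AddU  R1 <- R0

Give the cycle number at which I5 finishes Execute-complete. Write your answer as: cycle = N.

cycle = 18

cycle 1: I1 issues→DivU
cycle 2: I1 reads | I2 issues→MulU
cycle 3: I3 issues→IntU
cycle 4: I3 reads
cycle 5: I3 exec-done
cycle 9: I1 exec-done
cycle 10: I1 writes R4
cycle 11: I2 reads | I4 issues→DivU
cycle 12: I3 writes R0
cycle 13: I4 reads | I5 issues→AddU
cycle 14: I2 exec-done
cycle 15: I2 writes R1
cycle 16: I5 reads
cycle 18: I5 exec-done
cycle 19: I5 writes R0
cycle 20: I4 exec-done | I6 issues→AddU
cycle 21: I4 writes R3 | I6 reads
cycle 23: I6 exec-done
cycle 24: I6 writes R1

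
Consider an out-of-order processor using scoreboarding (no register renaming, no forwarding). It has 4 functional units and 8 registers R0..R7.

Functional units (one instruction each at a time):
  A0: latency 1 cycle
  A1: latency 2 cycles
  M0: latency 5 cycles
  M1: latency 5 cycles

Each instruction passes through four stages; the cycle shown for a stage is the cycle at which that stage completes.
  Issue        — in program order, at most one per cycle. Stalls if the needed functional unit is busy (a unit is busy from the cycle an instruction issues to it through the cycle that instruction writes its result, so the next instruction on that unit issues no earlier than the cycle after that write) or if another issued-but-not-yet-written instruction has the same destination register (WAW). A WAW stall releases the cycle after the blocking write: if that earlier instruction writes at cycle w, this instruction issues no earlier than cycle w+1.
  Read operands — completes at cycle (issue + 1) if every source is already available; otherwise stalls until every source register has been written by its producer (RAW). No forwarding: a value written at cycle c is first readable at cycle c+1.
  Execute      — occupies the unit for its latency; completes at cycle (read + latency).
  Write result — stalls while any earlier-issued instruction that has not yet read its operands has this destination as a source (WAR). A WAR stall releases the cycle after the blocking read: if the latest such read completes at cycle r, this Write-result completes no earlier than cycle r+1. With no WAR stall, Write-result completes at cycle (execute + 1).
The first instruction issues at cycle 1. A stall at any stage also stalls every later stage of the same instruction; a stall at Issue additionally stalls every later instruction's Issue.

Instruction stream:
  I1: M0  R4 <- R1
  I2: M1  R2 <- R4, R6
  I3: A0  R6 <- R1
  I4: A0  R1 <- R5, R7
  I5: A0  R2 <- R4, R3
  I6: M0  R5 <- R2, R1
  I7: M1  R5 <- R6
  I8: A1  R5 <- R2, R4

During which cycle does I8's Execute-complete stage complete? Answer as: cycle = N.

cycle = 38

1) issue 1, read 2, done 7, write 8
2) issue 2, read 9, done 14, write 15  <RAW R4: wait I1 write@8>
3) issue 3, read 4, done 5, write 10  <WAR R6: wait I2 read@9>
4) issue 11, read 12, done 13, write 14  <struct: A0 busy until I3 writes@10>
5) issue 16, read 17, done 18, write 19  <WAW R2: wait I2 write@15>
6) issue 17, read 20, done 25, write 26  <RAW R2: wait I5 write@19>
7) issue 27, read 28, done 33, write 34  <WAW R5: wait I6 write@26>
8) issue 35, read 36, done 38, write 39  <WAW R5: wait I7 write@34>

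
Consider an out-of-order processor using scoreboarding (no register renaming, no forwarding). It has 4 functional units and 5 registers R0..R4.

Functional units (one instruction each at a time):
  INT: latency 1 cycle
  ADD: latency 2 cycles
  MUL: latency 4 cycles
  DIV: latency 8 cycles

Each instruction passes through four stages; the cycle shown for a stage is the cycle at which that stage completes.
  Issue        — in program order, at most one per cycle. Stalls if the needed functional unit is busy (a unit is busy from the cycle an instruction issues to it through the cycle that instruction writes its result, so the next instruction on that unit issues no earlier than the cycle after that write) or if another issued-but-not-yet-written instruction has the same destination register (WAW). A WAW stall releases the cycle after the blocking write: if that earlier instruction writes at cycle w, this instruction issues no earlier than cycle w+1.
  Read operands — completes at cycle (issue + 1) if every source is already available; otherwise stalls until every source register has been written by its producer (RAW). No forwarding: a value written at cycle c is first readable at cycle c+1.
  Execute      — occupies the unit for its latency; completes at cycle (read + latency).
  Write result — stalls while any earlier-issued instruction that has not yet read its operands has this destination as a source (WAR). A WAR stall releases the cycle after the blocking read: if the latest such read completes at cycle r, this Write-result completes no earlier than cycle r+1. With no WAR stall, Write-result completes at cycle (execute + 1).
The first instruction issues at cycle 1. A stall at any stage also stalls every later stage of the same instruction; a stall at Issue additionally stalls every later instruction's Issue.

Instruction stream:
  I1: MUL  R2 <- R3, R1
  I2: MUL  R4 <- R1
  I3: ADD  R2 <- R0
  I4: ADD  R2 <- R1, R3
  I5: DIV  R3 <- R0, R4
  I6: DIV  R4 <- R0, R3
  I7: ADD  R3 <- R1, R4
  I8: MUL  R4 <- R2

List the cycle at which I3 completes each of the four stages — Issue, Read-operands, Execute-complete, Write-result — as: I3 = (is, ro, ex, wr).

I3 = (9, 10, 12, 13)

1) issue 1, read 2, done 6, write 7
2) issue 8, read 9, done 13, write 14  <struct: MUL busy until I1 writes@7>
3) issue 9, read 10, done 12, write 13
4) issue 14, read 15, done 17, write 18  <struct: ADD busy until I3 writes@13>
5) issue 15, read 16, done 24, write 25
6) issue 26, read 27, done 35, write 36  <struct: DIV busy until I5 writes@25>
7) issue 27, read 37, done 39, write 40  <RAW R4: wait I6 write@36>
8) issue 37, read 38, done 42, write 43  <WAW R4: wait I6 write@36>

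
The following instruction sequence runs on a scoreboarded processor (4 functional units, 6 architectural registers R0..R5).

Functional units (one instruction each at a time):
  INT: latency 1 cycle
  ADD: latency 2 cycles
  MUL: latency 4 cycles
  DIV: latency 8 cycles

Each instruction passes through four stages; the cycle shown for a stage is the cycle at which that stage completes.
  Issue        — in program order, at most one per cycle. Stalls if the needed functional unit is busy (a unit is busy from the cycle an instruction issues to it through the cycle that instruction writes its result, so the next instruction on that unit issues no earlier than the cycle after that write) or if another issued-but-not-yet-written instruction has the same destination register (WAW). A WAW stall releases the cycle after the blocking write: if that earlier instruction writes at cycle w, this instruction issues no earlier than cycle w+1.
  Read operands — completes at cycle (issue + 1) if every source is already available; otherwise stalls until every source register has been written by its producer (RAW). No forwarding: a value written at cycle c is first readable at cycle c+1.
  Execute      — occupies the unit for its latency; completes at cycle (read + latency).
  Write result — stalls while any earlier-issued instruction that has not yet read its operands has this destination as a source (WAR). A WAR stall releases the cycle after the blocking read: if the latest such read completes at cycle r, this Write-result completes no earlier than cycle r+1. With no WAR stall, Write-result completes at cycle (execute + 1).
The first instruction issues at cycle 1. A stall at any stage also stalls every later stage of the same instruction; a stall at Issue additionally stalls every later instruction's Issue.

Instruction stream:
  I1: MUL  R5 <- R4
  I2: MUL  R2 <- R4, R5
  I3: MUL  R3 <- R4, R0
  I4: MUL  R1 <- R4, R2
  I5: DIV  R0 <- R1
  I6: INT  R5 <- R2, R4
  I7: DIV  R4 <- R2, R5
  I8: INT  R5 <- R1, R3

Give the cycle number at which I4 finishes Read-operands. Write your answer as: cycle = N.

I1 -> (1, 2, 6, 7)
I2 -> (8, 9, 13, 14)  // struct: MUL busy until I1 writes@7
I3 -> (15, 16, 20, 21)  // struct: MUL busy until I2 writes@14
I4 -> (22, 23, 27, 28)  // struct: MUL busy until I3 writes@21
I5 -> (23, 29, 37, 38)  // RAW R1: wait I4 write@28
I6 -> (24, 25, 26, 27)
I7 -> (39, 40, 48, 49)  // struct: DIV busy until I5 writes@38
I8 -> (40, 41, 42, 43)

cycle = 23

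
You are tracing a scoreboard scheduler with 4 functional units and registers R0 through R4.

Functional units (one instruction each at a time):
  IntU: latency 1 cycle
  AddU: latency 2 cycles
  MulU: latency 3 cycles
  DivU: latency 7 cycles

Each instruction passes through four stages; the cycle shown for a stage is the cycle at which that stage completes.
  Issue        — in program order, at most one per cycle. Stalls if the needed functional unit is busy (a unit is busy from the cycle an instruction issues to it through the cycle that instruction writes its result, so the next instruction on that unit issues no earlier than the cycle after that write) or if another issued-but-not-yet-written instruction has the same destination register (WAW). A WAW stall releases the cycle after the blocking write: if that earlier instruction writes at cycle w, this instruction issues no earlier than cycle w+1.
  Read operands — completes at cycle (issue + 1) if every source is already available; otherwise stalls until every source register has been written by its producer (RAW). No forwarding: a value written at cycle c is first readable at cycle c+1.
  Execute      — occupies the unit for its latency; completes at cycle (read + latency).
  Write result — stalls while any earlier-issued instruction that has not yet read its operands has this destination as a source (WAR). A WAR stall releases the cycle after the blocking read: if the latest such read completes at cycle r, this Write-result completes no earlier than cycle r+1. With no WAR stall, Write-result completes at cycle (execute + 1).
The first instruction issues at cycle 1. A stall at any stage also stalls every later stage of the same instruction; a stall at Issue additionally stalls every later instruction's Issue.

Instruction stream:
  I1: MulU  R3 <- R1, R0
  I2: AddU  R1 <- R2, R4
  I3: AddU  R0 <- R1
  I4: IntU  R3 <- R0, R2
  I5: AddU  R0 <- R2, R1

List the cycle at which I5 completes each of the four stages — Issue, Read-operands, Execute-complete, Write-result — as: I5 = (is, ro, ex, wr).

I5 = (12, 13, 15, 16)

[1] I1 dispatched to MulU
[2] I1 operands ready, I2 dispatched to AddU
[3] I2 operands ready
[5] I1 complete, I2 complete
[6] R3←I1, R1←I2
[7] I3 dispatched to AddU
[8] I3 operands ready, I4 dispatched to IntU
[10] I3 complete
[11] R0←I3
[12] I4 operands ready, I5 dispatched to AddU
[13] I4 complete, I5 operands ready
[14] R3←I4
[15] I5 complete
[16] R0←I5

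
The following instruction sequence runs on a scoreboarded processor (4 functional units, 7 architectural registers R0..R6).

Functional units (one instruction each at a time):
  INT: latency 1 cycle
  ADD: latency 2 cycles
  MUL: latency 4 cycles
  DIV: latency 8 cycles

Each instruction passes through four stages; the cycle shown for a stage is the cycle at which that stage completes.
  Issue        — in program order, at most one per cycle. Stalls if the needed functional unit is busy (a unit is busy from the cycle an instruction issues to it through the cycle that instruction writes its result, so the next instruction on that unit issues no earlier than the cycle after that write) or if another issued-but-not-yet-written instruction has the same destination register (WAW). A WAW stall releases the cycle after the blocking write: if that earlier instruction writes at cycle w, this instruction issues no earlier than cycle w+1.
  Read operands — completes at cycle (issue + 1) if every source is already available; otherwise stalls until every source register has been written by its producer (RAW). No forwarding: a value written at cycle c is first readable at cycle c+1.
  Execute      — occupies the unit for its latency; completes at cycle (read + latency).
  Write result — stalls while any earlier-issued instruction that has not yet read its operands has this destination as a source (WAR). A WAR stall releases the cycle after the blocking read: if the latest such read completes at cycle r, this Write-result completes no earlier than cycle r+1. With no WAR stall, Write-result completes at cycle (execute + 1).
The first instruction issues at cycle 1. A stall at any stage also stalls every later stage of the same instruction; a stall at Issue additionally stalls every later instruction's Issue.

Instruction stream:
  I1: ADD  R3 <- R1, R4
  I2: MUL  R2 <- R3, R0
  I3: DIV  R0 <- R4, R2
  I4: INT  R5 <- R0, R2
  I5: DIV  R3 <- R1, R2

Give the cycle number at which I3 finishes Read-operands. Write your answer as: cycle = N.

cycle = 12

[1] I1 issues→ADD
[2] I1 reads; I2 issues→MUL
[3] I3 issues→DIV
[4] I1 exec-done; I4 issues→INT
[5] I1 writes R3
[6] I2 reads
[10] I2 exec-done
[11] I2 writes R2
[12] I3 reads
[20] I3 exec-done
[21] I3 writes R0
[22] I4 reads; I5 issues→DIV
[23] I4 exec-done; I5 reads
[24] I4 writes R5
[31] I5 exec-done
[32] I5 writes R3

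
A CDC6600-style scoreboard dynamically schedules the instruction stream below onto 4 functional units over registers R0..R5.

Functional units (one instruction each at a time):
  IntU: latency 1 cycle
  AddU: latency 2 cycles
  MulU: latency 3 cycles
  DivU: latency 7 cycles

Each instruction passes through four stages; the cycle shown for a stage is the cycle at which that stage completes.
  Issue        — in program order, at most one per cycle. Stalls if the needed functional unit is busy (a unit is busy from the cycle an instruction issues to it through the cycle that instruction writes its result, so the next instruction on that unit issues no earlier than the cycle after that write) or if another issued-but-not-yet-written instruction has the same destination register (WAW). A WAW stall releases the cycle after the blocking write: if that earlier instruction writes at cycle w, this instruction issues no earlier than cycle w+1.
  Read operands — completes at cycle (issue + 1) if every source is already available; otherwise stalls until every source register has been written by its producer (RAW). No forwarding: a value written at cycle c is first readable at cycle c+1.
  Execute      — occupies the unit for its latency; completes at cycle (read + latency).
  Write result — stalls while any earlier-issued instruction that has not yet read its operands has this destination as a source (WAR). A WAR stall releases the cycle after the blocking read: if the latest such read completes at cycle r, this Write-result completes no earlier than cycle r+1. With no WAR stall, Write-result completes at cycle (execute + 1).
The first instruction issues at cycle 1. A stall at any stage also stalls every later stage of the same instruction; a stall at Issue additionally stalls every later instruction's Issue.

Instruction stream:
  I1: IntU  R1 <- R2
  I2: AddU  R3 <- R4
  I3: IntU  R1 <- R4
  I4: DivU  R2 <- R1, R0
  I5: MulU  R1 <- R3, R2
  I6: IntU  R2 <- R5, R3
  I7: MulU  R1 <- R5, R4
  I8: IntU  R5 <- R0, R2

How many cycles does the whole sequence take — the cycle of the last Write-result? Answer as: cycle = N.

cycle = 28

cycle 1: I1→IntU
cycle 2: I1 RO · I2→AddU
cycle 3: I1 EX · I2 RO
cycle 4: I1 WR R1
cycle 5: I2 EX · I3→IntU
cycle 6: I2 WR R3 · I3 RO · I4→DivU
cycle 7: I3 EX
cycle 8: I3 WR R1
cycle 9: I4 RO · I5→MulU
cycle 16: I4 EX
cycle 17: I4 WR R2
cycle 18: I5 RO · I6→IntU
cycle 19: I6 RO
cycle 20: I6 EX
cycle 21: I5 EX · I6 WR R2
cycle 22: I5 WR R1
cycle 23: I7→MulU
cycle 24: I7 RO · I8→IntU
cycle 25: I8 RO
cycle 26: I8 EX
cycle 27: I7 EX · I8 WR R5
cycle 28: I7 WR R1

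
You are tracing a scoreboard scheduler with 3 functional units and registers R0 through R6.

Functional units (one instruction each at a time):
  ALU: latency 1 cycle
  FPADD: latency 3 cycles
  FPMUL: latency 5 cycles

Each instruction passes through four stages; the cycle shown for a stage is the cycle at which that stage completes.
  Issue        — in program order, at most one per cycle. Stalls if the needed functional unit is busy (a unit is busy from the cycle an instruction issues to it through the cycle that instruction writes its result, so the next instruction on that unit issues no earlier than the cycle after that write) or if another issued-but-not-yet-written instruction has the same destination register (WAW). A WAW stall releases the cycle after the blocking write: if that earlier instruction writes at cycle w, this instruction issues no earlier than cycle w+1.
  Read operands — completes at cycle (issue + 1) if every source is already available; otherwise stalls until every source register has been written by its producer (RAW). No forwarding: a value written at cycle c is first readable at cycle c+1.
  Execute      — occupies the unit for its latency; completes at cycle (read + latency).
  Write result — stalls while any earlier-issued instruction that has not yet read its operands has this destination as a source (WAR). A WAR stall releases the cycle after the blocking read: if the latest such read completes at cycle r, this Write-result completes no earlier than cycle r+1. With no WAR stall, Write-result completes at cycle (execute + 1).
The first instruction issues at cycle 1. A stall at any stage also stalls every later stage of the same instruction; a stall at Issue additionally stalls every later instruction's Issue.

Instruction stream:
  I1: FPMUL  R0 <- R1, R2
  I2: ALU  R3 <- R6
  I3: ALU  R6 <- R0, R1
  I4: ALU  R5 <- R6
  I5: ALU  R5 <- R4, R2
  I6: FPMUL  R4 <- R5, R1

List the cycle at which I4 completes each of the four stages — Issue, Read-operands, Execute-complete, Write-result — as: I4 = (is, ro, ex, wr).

[I1] 1/2/7/8
[I2] 2/3/4/5
[I3] 6/9/10/11  (struct: ALU busy until I2 writes@5; RAW R0: wait I1 write@8)
[I4] 12/13/14/15  (struct: ALU busy until I3 writes@11)
[I5] 16/17/18/19  (struct: ALU busy until I4 writes@15)
[I6] 17/20/25/26  (RAW R5: wait I5 write@19)

I4 = (12, 13, 14, 15)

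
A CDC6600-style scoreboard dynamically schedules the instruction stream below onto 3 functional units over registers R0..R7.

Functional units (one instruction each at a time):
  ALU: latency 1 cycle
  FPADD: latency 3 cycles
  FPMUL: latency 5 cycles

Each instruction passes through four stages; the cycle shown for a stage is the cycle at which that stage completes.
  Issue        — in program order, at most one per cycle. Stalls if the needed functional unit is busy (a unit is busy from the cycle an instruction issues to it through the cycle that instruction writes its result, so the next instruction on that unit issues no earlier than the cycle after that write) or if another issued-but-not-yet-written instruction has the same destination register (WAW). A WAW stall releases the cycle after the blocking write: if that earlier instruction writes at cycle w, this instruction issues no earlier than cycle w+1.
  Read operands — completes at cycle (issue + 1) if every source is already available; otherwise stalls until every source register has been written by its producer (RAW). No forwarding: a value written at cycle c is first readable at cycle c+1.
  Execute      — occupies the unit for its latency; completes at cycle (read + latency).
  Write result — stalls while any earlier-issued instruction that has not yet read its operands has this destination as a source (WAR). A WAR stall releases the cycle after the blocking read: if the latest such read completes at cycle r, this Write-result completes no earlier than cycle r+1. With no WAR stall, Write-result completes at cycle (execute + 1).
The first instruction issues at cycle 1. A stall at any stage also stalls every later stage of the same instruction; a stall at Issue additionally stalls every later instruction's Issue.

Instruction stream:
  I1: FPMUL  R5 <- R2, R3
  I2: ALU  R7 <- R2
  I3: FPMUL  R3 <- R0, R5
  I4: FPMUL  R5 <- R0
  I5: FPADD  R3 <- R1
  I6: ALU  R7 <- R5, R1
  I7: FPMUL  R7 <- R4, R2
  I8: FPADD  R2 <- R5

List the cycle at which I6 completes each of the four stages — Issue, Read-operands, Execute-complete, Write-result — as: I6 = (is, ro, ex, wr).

I6 = (19, 25, 26, 27)

  I1 | 1 | 2 | 7 | 8
  I2 | 2 | 3 | 4 | 5
  I3 | 9 | 10 | 15 | 16   struct: FPMUL busy until I1 writes@8
  I4 | 17 | 18 | 23 | 24   struct: FPMUL busy until I3 writes@16
  I5 | 18 | 19 | 22 | 23
  I6 | 19 | 25 | 26 | 27   RAW R5: wait I4 write@24
  I7 | 28 | 29 | 34 | 35   WAW R7: wait I6 write@27
  I8 | 29 | 30 | 33 | 34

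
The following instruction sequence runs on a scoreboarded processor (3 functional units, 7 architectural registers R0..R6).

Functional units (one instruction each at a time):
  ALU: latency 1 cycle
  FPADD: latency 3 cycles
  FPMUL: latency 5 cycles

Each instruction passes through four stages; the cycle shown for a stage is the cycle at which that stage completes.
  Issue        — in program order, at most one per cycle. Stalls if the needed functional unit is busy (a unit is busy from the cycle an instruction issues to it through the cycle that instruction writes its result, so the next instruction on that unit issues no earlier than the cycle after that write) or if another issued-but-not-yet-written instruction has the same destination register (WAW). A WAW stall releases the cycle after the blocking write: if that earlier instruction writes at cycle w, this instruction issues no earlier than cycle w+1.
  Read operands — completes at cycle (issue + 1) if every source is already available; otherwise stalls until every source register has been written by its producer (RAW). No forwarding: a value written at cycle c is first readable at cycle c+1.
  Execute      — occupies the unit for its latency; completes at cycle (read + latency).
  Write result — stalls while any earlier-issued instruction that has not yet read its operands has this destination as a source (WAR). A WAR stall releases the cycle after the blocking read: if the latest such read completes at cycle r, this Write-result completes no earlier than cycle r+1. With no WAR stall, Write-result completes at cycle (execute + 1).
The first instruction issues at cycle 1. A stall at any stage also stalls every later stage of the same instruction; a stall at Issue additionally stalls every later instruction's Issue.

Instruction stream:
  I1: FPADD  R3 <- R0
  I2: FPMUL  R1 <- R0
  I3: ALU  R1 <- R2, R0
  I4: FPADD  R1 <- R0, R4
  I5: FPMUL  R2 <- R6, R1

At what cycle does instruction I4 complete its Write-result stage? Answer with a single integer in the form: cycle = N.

cycle = 19

[1] I1 issues→FPADD
[2] I1 reads, I2 issues→FPMUL
[3] I2 reads
[5] I1 exec-done
[6] I1 writes R3
[8] I2 exec-done
[9] I2 writes R1
[10] I3 issues→ALU
[11] I3 reads
[12] I3 exec-done
[13] I3 writes R1
[14] I4 issues→FPADD
[15] I4 reads, I5 issues→FPMUL
[18] I4 exec-done
[19] I4 writes R1
[20] I5 reads
[25] I5 exec-done
[26] I5 writes R2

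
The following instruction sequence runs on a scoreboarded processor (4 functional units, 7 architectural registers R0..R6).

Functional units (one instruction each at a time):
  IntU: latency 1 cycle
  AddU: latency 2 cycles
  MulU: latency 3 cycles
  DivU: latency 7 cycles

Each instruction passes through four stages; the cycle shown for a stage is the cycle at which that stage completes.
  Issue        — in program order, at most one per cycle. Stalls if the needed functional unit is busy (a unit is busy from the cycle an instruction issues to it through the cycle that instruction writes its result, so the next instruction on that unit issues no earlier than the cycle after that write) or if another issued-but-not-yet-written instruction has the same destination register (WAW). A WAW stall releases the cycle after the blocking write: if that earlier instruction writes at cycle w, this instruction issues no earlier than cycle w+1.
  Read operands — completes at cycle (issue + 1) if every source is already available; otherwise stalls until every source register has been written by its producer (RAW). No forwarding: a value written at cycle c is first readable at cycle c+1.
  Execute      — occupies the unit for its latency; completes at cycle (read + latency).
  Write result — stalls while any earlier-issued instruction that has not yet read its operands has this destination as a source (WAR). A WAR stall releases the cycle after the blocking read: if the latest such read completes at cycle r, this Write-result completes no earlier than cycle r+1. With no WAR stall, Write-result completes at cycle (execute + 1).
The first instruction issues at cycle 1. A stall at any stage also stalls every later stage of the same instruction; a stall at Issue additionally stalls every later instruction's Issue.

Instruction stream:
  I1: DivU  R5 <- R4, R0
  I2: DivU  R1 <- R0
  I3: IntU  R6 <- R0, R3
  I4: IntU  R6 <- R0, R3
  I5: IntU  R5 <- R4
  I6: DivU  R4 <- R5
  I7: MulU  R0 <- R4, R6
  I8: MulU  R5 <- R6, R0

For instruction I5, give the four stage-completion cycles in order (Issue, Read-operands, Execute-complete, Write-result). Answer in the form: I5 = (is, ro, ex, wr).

  I1 | 1 | 2 | 9 | 10
  I2 | 11 | 12 | 19 | 20   struct: DivU busy until I1 writes@10
  I3 | 12 | 13 | 14 | 15
  I4 | 16 | 17 | 18 | 19   struct: IntU busy until I3 writes@15
  I5 | 20 | 21 | 22 | 23   struct: IntU busy until I4 writes@19
  I6 | 21 | 24 | 31 | 32   RAW R5: wait I5 write@23
  I7 | 22 | 33 | 36 | 37   RAW R4: wait I6 write@32
  I8 | 38 | 39 | 42 | 43   struct: MulU busy until I7 writes@37

I5 = (20, 21, 22, 23)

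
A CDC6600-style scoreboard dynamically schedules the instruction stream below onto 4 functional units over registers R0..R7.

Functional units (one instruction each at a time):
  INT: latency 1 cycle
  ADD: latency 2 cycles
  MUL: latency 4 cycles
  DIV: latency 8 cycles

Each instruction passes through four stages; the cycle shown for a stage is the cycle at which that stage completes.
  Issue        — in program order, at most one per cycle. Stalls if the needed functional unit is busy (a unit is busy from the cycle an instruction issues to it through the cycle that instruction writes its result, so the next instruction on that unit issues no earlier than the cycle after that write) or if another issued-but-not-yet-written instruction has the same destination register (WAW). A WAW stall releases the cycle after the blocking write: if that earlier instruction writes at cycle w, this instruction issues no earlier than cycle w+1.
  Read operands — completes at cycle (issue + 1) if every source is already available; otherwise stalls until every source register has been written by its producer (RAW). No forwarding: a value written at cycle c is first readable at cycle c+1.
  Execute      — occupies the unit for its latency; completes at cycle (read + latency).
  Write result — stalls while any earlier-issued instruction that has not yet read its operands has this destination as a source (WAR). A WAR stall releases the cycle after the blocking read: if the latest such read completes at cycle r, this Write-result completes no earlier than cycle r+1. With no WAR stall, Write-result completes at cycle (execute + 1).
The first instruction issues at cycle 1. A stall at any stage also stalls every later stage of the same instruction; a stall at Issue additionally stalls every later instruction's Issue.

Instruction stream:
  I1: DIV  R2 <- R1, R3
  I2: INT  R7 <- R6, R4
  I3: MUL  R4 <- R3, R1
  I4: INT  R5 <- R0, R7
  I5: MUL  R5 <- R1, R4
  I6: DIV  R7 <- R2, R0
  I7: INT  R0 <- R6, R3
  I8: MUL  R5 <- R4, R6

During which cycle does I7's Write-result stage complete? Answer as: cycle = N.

c1: I1 issues→DIV
c2: I1 reads · I2 issues→INT
c3: I2 reads · I3 issues→MUL
c4: I2 exec-done · I3 reads
c5: I2 writes R7
c6: I4 issues→INT
c7: I4 reads
c8: I3 exec-done · I4 exec-done
c9: I3 writes R4 · I4 writes R5
c10: I1 exec-done · I5 issues→MUL
c11: I1 writes R2 · I5 reads
c12: I6 issues→DIV
c13: I6 reads · I7 issues→INT
c14: I7 reads
c15: I5 exec-done · I7 exec-done
c16: I5 writes R5 · I7 writes R0
c17: I8 issues→MUL
c18: I8 reads
c21: I6 exec-done
c22: I6 writes R7 · I8 exec-done
c23: I8 writes R5

cycle = 16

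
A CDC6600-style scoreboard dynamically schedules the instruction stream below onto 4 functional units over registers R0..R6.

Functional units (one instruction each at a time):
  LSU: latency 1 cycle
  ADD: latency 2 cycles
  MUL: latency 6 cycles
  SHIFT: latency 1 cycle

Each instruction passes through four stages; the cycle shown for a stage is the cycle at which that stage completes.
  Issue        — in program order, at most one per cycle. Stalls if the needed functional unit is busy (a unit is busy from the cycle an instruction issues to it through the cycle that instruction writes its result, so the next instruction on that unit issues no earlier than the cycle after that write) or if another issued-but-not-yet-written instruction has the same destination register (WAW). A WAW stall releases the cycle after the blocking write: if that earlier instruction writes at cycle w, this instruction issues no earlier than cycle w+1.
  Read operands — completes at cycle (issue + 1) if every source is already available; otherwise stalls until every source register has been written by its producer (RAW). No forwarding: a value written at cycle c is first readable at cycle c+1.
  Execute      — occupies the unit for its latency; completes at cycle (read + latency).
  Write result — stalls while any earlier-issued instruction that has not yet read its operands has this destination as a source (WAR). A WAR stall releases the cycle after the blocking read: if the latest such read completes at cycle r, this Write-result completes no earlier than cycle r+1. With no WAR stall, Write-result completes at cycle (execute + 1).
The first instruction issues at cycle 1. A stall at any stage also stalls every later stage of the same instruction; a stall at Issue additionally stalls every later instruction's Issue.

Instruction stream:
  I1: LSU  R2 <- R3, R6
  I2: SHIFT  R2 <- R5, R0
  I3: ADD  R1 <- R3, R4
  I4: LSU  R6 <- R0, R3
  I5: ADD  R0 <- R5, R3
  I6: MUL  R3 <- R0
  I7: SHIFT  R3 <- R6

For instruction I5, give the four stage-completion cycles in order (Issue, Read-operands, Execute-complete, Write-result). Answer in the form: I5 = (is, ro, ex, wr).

I5 = (11, 12, 14, 15)

c1: issue I1 (LSU)
c2: I1 read-ops
c3: I1 finished on LSU
c4: I1→R2
c5: issue I2 (SHIFT)
c6: I2 read-ops · issue I3 (ADD)
c7: I2 finished on SHIFT · I3 read-ops · issue I4 (LSU)
c8: I2→R2 · I4 read-ops
c9: I3 finished on ADD · I4 finished on LSU
c10: I3→R1 · I4→R6
c11: issue I5 (ADD)
c12: I5 read-ops · issue I6 (MUL)
c14: I5 finished on ADD
c15: I5→R0
c16: I6 read-ops
c22: I6 finished on MUL
c23: I6→R3
c24: issue I7 (SHIFT)
c25: I7 read-ops
c26: I7 finished on SHIFT
c27: I7→R3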